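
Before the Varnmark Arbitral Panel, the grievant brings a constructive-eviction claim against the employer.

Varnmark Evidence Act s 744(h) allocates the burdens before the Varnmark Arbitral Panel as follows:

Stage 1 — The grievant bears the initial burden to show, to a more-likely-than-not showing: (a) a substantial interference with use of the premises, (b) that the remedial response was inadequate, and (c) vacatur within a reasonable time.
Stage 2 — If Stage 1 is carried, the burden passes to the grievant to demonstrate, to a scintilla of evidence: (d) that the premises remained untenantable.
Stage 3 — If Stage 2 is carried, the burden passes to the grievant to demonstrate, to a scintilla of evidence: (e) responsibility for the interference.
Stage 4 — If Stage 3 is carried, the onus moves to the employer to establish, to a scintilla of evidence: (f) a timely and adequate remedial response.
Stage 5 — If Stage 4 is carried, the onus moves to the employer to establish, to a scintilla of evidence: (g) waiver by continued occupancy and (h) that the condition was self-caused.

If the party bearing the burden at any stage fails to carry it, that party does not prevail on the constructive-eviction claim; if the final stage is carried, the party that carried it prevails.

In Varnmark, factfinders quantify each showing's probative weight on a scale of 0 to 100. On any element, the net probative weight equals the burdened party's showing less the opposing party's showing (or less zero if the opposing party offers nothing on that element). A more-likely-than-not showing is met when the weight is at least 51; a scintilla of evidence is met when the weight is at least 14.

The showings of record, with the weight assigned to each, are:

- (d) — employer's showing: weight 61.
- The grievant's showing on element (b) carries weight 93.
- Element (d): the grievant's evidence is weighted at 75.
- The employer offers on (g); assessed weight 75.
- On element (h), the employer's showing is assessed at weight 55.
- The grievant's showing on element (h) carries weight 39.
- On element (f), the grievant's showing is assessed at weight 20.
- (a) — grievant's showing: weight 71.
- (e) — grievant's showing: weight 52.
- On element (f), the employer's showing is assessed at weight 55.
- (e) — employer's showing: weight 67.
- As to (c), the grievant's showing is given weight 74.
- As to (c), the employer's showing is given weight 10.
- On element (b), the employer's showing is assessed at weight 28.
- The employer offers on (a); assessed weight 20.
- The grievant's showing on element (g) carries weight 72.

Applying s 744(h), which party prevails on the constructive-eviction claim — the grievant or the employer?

Stage 1 — burden on grievant; standard: a more-likely-than-not showing (weight is at least 51).
    (a): 71 − 20 = 51 ≥ 51 [met]
    (b): 93 − 28 = 65 ≥ 51 [met]
    (c): 74 − 10 = 64 ≥ 51 [met]
  All elements met. The grievant retains the burden for Stage 2.
Stage 2 — burden on grievant; standard: a scintilla of evidence (weight is at least 14).
    (d): 75 − 61 = 14 ≥ 14 [met]
  Stage 2 is satisfied; the grievant continues to bear the burden.
Stage 3 — burden on grievant; standard: a scintilla of evidence (weight is at least 14).
    (e): 52 − 67 = -15 < 14 [not met]
  Stage 3 not carried; the grievant fails its burden.
So the employer prevails.

employer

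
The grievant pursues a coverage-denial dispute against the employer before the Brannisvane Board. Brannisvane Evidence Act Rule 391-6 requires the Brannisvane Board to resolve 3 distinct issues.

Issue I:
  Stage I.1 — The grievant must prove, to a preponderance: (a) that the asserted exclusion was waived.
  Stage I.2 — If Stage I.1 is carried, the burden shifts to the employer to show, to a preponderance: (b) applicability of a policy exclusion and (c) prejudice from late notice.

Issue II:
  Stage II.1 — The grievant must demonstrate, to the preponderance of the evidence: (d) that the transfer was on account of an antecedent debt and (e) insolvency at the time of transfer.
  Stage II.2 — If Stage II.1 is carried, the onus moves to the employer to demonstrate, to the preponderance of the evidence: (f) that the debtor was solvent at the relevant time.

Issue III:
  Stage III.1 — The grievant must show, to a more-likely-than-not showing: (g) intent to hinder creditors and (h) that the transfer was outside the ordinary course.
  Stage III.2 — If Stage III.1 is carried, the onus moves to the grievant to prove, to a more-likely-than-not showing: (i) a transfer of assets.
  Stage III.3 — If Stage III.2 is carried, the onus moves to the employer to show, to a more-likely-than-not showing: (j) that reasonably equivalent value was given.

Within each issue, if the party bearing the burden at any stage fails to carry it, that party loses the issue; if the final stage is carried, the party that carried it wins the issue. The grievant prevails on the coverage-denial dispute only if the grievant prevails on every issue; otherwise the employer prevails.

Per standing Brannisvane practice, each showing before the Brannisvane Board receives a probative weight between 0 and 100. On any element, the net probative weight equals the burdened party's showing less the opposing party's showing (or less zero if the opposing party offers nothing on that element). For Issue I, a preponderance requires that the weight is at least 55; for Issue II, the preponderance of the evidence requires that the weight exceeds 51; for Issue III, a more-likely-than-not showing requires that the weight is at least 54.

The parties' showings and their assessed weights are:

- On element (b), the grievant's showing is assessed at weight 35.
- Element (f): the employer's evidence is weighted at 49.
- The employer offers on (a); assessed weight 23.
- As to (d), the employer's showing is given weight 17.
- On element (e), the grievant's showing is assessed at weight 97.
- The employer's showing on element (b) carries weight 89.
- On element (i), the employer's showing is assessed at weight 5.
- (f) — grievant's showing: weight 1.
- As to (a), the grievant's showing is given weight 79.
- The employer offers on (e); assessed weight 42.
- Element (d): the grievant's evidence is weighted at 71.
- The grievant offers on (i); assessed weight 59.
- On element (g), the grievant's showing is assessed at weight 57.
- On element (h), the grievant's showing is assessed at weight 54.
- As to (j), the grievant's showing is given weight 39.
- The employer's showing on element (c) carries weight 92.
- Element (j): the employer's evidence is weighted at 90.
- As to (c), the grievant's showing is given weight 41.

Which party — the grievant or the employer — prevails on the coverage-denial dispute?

— Issue I —
Stage I.1 (grievant, a preponderance, weight is at least 55): (a) net 79−23=56 ≥ 55 — meets.
  Stage I.1 carried; the burden shifts to the employer.
Stage I.2 (employer, a preponderance, weight is at least 55): (b) net 89−35=54 < 55 — fails; (c) net 92−41=51 < 55 — fails.
  The employer does not carry Stage I.2.
The analysis ends at Stage I.2; the grievant prevails on this issue.
— Issue II —
Stage II.1 — burden on grievant; standard: the preponderance of the evidence (weight exceeds 51).
    (d): 71 − 17 = 54 > 51 [met]
    (e): 97 − 42 = 55 > 51 [met]
  Stage II.1 is satisfied; the onus moves to the employer.
Stage II.2 — burden on employer; standard: the preponderance of the evidence (weight exceeds 51).
    (f): 49 − 1 = 48 ≤ 51 [not met]
  The employer does not carry Stage II.2.
The grievant prevails on this issue.
— Issue III —
Stage III.1 — burden on grievant; standard: a more-likely-than-not showing (weight is at least 54).
    (g): 57 ≥ 54 [met]
    (h): 54 ≥ 54 [met]
  Stage III.1 carried; the burden remains with the grievant.
Stage III.2 — burden on grievant; standard: a more-likely-than-not showing (weight is at least 54).
    (i): 59 − 5 = 54 ≥ 54 [met]
  The grievant carries Stage III.2; the employer now bears the burden.
Stage III.3 — burden on employer; standard: a more-likely-than-not showing (weight is at least 54).
    (j): 90 − 39 = 51 < 54 [not met]
  Stage III.3 not carried; the employer fails its burden.
So the grievant prevails on this issue.
Per-issue: Issue I → grievant; Issue II → grievant; Issue III → grievant. The grievant must prevail on every issue; overall, the grievant prevails.

grievant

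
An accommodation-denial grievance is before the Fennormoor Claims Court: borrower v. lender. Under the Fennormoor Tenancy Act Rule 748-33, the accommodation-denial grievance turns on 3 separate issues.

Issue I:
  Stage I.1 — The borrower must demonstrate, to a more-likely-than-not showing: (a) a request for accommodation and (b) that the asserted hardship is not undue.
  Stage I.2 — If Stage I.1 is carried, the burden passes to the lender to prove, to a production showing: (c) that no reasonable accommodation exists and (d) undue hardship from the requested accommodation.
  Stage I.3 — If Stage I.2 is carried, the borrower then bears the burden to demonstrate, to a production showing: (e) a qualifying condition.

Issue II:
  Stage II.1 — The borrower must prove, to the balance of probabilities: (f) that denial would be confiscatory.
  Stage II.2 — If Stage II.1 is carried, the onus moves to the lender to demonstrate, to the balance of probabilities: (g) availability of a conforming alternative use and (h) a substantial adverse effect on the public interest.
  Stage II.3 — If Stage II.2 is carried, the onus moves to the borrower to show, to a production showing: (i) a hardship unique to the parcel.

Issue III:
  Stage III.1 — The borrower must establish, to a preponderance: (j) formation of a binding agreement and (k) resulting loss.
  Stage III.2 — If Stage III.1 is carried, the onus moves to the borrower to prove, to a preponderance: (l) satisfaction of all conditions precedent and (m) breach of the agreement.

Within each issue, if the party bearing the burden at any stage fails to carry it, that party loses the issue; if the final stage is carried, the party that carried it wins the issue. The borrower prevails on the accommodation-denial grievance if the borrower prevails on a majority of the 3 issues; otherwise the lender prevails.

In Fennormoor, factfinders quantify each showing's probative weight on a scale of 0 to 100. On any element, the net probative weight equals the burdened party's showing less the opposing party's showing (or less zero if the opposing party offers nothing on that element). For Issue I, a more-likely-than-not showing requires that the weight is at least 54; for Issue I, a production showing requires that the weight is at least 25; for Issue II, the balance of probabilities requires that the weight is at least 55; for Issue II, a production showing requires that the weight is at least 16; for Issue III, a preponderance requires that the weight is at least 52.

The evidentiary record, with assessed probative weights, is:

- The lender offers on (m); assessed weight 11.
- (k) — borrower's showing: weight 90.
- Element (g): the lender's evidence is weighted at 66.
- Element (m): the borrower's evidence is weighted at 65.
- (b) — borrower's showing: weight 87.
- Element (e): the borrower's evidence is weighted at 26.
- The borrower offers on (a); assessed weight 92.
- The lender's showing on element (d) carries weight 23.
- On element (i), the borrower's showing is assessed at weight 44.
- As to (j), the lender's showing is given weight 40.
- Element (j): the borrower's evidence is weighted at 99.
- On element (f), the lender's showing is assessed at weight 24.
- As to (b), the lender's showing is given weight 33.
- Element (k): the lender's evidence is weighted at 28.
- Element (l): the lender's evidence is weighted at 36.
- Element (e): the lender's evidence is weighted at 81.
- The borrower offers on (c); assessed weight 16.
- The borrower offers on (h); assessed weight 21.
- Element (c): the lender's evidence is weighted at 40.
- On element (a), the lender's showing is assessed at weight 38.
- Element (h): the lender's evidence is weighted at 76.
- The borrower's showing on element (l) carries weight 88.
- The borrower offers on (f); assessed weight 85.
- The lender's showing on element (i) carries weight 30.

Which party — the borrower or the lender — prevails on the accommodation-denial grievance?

borrower

— Issue I —
Stage I.1 — burden on borrower; standard: a more-likely-than-not showing (weight is at least 54).
    (a): 92 − 38 = 54 ≥ 54 [met]
    (b): 87 − 33 = 54 ≥ 54 [met]
  Stage I.1 is satisfied; the onus moves to the lender.
Stage I.2 — burden on lender; standard: a production showing (weight is at least 25).
    (c): 40 − 16 = 24 < 25 [not met]
    (d): 23 < 25 [not met]
  Stage I.2 not carried; the lender fails its burden.
So the borrower prevails on this issue.
— Issue II —
Stage II.1 (borrower, the balance of probabilities, weight is at least 55): (f) net 85−24=61 ≥ 55 — meets.
  Stage II.1 is satisfied; the onus moves to the lender.
Stage II.2 (lender, the balance of probabilities, weight is at least 55): (g) 66 ≥ 55 — meets; (h) net 76−21=55 ≥ 55 — meets.
  Stage II.2 carried; the burden shifts to the borrower.
Stage II.3 (borrower, a production showing, weight is at least 16): (i) net 44−30=14 < 16 — fails.
  The borrower does not carry Stage II.3.
So the lender prevails on this issue.
— Issue III —
At Stage III.1 the borrower must meet a preponderance (weight is at least 52): on (j) the weight is 99 less the opposing 40 gives net 59, ≥ 52, so (j) meets the standard; on (k) the weight is 90 less the opposing 28 gives net 62, which does reach 52, so (k) meets the standard.
  All elements met. The borrower retains the burden for Stage III.2.
At Stage III.2 the borrower must meet a preponderance (weight is at least 52): on (l) the weight is 88 less the opposing 36 gives net 52, which does reach 52, so (l) meets the standard; on (m) the weight is 65 less the opposing 11 gives net 54, ≥ 52, so (m) meets the standard.
  The borrower carries the last stage.
With every stage satisfied, the borrower prevails on this issue.
Per-issue: Issue I → borrower; Issue II → lender; Issue III → borrower. The borrower must prevail on a majority of issues; overall, the borrower prevails.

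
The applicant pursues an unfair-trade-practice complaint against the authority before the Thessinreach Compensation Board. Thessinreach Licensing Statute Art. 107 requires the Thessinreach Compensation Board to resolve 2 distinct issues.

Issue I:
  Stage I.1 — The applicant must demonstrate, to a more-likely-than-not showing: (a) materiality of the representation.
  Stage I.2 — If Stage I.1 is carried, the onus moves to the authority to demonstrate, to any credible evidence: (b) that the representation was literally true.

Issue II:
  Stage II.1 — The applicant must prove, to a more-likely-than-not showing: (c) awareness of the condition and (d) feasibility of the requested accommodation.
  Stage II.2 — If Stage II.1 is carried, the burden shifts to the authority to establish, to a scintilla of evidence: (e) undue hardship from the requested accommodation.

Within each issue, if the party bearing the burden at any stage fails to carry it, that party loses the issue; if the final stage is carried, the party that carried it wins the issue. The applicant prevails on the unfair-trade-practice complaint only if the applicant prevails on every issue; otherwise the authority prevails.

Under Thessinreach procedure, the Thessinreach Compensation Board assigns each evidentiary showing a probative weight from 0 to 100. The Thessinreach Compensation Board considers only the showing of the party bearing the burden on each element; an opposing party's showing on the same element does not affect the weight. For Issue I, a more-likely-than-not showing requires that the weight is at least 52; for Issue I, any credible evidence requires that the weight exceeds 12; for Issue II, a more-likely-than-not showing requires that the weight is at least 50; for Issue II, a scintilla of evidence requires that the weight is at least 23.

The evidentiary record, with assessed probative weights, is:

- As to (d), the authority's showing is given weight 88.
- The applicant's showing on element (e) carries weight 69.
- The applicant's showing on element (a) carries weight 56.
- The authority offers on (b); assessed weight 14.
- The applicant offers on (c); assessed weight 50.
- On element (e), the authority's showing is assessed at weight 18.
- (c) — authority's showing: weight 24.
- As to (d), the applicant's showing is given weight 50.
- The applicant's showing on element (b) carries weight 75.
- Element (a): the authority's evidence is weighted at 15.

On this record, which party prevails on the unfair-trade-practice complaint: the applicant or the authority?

authority

— Issue I —
Stage I.1 — burden on applicant; standard: a more-likely-than-not showing (weight is at least 52).
    (a): 56 (authority's 15 disregarded) ≥ 52 [met]
  The applicant carries Stage I.1; the authority now bears the burden.
Stage I.2 — burden on authority; standard: any credible evidence (weight exceeds 12).
    (b): 14 (applicant's 75 disregarded) > 12 [met]
  The authority carries the last stage.
All stages carried — the authority prevails on this issue.
— Issue II —
Stage II.1 (applicant, a more-likely-than-not showing, weight is at least 50): (c) 50 (authority's 24 disregarded) ≥ 50 — meets; (d) 50 (authority's 88 disregarded) ≥ 50 — meets.
  The applicant carries Stage II.1; the authority now bears the burden.
Stage II.2 (authority, a scintilla of evidence, weight is at least 23): (e) 18 (applicant's 69 disregarded) < 23 — fails.
  Stage II.2 not carried; the authority fails its burden.
The applicant prevails on this issue.
Per-issue: Issue I → authority; Issue II → applicant. The applicant must prevail on every issue; overall, the authority prevails.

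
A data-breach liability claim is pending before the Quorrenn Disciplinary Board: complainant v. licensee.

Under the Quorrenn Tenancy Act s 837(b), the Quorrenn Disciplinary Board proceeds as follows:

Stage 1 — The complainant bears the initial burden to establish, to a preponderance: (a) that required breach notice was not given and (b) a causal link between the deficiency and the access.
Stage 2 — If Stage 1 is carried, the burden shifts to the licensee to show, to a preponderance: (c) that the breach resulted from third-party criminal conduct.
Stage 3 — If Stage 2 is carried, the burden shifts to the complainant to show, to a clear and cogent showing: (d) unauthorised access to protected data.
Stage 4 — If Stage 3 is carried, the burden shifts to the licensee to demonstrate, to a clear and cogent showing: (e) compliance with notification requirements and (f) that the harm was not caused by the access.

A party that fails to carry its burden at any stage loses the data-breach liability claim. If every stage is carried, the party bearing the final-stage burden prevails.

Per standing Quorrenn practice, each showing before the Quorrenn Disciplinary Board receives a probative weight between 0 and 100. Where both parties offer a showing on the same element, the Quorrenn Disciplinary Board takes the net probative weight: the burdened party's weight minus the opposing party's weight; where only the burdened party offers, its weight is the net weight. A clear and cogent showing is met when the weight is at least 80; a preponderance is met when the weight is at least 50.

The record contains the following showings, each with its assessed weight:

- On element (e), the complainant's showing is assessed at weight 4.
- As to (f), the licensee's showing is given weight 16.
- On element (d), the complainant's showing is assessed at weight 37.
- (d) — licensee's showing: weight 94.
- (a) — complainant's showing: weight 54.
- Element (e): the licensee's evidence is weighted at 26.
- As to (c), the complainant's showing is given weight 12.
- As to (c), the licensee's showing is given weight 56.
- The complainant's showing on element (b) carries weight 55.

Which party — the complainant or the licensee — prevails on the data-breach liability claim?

Stage 1 (complainant, a preponderance, weight is at least 50): (a) 54 ≥ 50 — meets; (b) 55 ≥ 50 — meets.
  The complainant carries Stage 1; the licensee now bears the burden.
Stage 2 (licensee, a preponderance, weight is at least 50): (c) net 56−12=44 < 50 — fails.
  Not every element is met, so the licensee fails to carry Stage 2.
So the complainant prevails.

complainant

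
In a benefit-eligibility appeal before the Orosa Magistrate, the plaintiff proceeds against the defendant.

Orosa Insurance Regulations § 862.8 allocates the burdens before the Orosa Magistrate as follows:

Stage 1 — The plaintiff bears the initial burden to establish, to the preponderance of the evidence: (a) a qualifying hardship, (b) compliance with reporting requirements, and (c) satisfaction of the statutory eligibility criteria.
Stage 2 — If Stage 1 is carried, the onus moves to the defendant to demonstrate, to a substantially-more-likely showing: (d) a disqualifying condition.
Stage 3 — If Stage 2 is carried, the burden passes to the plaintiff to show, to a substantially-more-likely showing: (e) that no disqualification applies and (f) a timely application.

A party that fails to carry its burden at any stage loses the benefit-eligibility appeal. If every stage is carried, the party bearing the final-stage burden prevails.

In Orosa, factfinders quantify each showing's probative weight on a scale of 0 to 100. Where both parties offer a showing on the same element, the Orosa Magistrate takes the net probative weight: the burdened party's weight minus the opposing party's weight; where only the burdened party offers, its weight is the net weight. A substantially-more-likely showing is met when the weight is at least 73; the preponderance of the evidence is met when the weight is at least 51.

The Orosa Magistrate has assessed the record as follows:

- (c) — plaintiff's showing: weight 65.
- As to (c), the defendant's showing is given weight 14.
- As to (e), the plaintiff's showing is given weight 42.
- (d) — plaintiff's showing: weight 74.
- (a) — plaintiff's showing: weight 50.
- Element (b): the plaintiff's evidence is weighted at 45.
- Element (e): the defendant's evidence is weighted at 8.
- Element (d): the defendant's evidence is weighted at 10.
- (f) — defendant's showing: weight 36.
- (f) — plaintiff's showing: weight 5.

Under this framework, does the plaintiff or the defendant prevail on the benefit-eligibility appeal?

defendant

Stage 1 — burden on plaintiff; standard: the preponderance of the evidence (weight is at least 51).
    (a): 50 < 51 [not met]
    (b): 45 < 51 [not met]
    (c): 65 − 14 = 51 ≥ 51 [met]
  The plaintiff does not carry Stage 1.
So the defendant prevails.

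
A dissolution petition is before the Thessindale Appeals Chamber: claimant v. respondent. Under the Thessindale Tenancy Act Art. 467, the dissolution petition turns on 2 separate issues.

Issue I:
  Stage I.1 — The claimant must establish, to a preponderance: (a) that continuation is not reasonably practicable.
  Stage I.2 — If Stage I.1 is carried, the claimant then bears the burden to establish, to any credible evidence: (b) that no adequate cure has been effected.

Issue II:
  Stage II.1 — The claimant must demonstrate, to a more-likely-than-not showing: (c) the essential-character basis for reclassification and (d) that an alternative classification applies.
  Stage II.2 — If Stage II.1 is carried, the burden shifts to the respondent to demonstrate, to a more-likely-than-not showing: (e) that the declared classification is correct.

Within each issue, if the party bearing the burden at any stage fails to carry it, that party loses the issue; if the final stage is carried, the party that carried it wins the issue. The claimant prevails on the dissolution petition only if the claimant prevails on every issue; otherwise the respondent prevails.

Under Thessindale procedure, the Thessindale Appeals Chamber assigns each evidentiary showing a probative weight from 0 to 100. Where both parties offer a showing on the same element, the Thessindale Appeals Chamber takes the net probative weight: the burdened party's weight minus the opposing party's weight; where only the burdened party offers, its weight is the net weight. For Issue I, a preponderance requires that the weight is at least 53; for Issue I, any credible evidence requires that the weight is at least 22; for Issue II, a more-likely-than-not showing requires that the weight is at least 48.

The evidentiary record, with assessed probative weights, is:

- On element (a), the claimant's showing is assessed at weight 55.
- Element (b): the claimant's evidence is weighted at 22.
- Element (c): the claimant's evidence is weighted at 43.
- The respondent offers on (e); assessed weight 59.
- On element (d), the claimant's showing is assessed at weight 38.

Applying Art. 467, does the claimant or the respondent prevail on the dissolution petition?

— Issue I —
Stage I.1 — burden on claimant; standard: a preponderance (weight is at least 53).
    (a): 55 ≥ 53 [met]
  Stage I.1 carried; the burden remains with the claimant.
Stage I.2 — burden on claimant; standard: any credible evidence (weight is at least 22).
    (b): 22 ≥ 22 [met]
  Stage I.2 carried; the final stage is satisfied.
With every stage satisfied, the claimant prevails on this issue.
— Issue II —
Stage II.1 (claimant, a more-likely-than-not showing, weight is at least 48): (c) 43 < 48 — fails; (d) 38 < 48 — fails.
  The claimant does not carry Stage II.1.
So the respondent prevails on this issue.
Per-issue: Issue I → claimant; Issue II → respondent. The claimant must prevail on every issue; overall, the respondent prevails.

respondent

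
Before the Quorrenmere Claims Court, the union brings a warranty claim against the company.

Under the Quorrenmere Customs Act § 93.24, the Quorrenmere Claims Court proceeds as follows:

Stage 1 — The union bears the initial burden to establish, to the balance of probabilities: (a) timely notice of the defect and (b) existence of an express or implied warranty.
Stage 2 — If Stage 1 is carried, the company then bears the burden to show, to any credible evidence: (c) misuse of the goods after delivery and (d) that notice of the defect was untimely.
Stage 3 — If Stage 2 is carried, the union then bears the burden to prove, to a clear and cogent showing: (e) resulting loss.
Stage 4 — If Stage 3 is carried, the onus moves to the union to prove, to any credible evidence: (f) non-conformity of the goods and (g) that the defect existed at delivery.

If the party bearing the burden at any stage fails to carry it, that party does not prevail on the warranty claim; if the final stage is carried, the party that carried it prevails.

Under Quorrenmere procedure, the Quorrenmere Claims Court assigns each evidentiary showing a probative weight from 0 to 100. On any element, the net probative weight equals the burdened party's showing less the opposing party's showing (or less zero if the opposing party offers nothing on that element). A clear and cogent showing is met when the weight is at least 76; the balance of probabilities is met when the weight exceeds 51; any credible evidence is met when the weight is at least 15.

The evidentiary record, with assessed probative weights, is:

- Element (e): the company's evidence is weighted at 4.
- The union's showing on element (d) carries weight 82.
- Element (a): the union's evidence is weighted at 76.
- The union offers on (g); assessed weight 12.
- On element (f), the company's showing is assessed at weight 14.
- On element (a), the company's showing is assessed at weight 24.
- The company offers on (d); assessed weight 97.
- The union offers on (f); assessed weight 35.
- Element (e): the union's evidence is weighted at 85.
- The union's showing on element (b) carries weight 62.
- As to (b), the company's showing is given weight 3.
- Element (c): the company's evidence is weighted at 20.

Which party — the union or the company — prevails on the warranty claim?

company

Stage 1 (union, the balance of probabilities, weight exceeds 51): (a) net 76−24=52 > 51 — meets; (b) net 62−3=59 > 51 — meets.
  The union carries Stage 1; the company now bears the burden.
Stage 2 (company, any credible evidence, weight is at least 15): (c) 20 ≥ 15 — meets; (d) net 97−82=15 ≥ 15 — meets.
  The company carries Stage 2; the union now bears the burden.
Stage 3 (union, a clear and cogent showing, weight is at least 76): (e) net 85−4=81 ≥ 76 — meets.
  Stage 3 is satisfied; the union continues to bear the burden.
Stage 4 (union, any credible evidence, weight is at least 15): (f) net 35−14=21 ≥ 15 — meets; (g) 12 < 15 — fails.
  Not every element is met, so the union fails to carry Stage 4.
So the company prevails.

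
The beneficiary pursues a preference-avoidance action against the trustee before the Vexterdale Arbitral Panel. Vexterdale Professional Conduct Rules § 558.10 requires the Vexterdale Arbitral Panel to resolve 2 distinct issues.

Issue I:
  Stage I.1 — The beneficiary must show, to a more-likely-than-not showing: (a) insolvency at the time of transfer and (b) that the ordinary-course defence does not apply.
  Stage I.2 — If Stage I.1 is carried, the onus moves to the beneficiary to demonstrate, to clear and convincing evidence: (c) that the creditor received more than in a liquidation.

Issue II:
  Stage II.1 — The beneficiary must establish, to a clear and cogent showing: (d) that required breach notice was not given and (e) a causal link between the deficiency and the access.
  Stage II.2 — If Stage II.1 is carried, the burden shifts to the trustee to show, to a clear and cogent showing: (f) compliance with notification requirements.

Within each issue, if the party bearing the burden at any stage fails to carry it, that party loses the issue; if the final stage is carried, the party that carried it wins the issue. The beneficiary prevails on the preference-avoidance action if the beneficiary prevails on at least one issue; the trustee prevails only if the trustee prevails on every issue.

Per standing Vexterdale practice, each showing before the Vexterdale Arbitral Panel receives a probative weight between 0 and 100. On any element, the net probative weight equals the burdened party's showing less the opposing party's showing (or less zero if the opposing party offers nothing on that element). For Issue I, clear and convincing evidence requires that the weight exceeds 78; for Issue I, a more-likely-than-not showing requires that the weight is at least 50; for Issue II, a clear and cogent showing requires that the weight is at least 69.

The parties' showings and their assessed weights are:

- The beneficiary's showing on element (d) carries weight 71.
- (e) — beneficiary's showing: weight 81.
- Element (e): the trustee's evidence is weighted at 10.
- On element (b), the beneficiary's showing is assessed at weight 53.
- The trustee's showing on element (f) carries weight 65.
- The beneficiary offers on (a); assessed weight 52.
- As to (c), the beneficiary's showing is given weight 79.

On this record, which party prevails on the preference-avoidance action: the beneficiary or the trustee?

beneficiary

— Issue I —
Stage I.1 (beneficiary, a more-likely-than-not showing, weight is at least 50): (a) 52 ≥ 50 — meets; (b) 53 ≥ 50 — meets.
  All elements met. The beneficiary retains the burden for Stage I.2.
Stage I.2 (beneficiary, clear and convincing evidence, weight exceeds 78): (c) 79 > 78 — meets.
  Stage I.2 carried; the final stage is satisfied.
All stages carried — the beneficiary prevails on this issue.
— Issue II —
Stage II.1 — burden on beneficiary; standard: a clear and cogent showing (weight is at least 69).
    (d): 71 ≥ 69 [met]
    (e): 81 − 10 = 71 ≥ 69 [met]
  All elements met. The burden passes to the trustee.
Stage II.2 — burden on trustee; standard: a clear and cogent showing (weight is at least 69).
    (f): 65 < 69 [not met]
  The trustee does not carry Stage II.2.
The analysis ends at Stage II.2; the beneficiary prevails on this issue.
Per-issue: Issue I → beneficiary; Issue II → beneficiary. The beneficiary must prevail on at least one issue; overall, the beneficiary prevails.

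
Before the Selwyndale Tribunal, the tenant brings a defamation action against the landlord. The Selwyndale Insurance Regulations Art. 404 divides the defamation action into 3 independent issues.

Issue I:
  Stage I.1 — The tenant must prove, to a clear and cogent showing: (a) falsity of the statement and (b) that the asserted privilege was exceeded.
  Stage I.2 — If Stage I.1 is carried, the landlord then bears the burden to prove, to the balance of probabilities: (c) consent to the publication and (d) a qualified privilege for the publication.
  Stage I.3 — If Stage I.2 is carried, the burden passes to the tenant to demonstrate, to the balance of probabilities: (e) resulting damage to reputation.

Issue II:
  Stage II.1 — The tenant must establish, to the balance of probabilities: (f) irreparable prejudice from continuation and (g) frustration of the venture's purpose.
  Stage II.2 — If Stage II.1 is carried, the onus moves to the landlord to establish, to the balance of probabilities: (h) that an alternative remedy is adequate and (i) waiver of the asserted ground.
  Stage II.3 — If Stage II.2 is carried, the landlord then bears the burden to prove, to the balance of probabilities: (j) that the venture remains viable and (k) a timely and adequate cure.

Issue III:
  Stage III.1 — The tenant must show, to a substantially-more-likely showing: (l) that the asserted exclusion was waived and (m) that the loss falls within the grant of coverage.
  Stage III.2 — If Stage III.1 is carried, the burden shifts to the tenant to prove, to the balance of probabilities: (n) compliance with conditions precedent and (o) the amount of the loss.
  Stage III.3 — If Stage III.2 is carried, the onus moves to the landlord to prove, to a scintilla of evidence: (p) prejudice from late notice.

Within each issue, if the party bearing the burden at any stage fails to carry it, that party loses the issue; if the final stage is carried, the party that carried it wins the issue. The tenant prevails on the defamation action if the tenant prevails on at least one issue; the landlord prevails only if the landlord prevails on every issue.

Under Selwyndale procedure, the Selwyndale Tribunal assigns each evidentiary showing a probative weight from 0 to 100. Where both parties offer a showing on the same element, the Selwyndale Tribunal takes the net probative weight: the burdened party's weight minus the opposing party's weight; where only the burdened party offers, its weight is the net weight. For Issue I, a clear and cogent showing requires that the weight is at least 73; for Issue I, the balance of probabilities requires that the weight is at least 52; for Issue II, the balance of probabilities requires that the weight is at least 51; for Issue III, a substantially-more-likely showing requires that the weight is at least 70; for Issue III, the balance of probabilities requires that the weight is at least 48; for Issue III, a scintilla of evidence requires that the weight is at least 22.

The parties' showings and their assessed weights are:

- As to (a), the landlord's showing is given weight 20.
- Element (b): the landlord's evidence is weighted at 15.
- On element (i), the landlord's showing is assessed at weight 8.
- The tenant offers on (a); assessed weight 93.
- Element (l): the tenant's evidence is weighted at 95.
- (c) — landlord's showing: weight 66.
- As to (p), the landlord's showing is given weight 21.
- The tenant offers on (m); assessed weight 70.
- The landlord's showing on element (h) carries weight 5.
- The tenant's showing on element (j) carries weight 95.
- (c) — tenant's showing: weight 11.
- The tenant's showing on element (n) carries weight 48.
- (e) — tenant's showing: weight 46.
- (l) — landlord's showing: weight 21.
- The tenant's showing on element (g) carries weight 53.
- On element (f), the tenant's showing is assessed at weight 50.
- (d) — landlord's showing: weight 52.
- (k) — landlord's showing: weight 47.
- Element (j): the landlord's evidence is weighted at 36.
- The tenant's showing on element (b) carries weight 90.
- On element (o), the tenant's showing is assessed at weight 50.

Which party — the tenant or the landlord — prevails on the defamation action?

tenant

— Issue I —
At Stage I.1 the tenant must meet a clear and cogent showing (weight is at least 73): on (a) the weight is 93 less the opposing 20 gives net 73, ≥ 73, so (a) meets the standard; on (b) the weight is 90 less the opposing 15 gives net 75, ≥ 73, so (b) meets the standard.
  The tenant carries Stage I.1; the landlord now bears the burden.
At Stage I.2 the landlord must meet the balance of probabilities (weight is at least 52): on (c) the weight is 66 less the opposing 11 gives net 55, which does reach 52, so (c) meets the standard; on (d) the weight is 52, which does reach 52, so (d) meets the standard.
  Stage I.2 is satisfied; the onus moves to the tenant.
At Stage I.3 the tenant must meet the balance of probabilities (weight is at least 52): on (e) the weight is 46, < 52, so (e) does not meet the standard.
  Not every element is met, so the tenant fails to carry Stage I.3.
The landlord prevails on this issue.
— Issue II —
Stage II.1 (tenant, the balance of probabilities, weight is at least 51): (f) 50 < 51 — fails; (g) 53 ≥ 51 — meets.
  Not every element is met, so the tenant fails to carry Stage II.1.
The landlord prevails on this issue.
— Issue III —
Stage III.1 (tenant, a substantially-more-likely showing, weight is at least 70): (l) net 95−21=74 ≥ 70 — meets; (m) 70 ≥ 70 — meets.
  Stage III.1 carried; the burden remains with the tenant.
Stage III.2 (tenant, the balance of probabilities, weight is at least 48): (n) 48 ≥ 48 — meets; (o) 50 ≥ 48 — meets.
  The tenant carries Stage III.2; the landlord now bears the burden.
Stage III.3 (landlord, a scintilla of evidence, weight is at least 22): (p) 21 < 22 — fails.
  Not every element is met, so the landlord fails to carry Stage III.3.
The analysis ends at Stage III.3; the tenant prevails on this issue.
Per-issue: Issue I → landlord; Issue II → landlord; Issue III → tenant. The tenant must prevail on at least one issue; overall, the tenant prevails.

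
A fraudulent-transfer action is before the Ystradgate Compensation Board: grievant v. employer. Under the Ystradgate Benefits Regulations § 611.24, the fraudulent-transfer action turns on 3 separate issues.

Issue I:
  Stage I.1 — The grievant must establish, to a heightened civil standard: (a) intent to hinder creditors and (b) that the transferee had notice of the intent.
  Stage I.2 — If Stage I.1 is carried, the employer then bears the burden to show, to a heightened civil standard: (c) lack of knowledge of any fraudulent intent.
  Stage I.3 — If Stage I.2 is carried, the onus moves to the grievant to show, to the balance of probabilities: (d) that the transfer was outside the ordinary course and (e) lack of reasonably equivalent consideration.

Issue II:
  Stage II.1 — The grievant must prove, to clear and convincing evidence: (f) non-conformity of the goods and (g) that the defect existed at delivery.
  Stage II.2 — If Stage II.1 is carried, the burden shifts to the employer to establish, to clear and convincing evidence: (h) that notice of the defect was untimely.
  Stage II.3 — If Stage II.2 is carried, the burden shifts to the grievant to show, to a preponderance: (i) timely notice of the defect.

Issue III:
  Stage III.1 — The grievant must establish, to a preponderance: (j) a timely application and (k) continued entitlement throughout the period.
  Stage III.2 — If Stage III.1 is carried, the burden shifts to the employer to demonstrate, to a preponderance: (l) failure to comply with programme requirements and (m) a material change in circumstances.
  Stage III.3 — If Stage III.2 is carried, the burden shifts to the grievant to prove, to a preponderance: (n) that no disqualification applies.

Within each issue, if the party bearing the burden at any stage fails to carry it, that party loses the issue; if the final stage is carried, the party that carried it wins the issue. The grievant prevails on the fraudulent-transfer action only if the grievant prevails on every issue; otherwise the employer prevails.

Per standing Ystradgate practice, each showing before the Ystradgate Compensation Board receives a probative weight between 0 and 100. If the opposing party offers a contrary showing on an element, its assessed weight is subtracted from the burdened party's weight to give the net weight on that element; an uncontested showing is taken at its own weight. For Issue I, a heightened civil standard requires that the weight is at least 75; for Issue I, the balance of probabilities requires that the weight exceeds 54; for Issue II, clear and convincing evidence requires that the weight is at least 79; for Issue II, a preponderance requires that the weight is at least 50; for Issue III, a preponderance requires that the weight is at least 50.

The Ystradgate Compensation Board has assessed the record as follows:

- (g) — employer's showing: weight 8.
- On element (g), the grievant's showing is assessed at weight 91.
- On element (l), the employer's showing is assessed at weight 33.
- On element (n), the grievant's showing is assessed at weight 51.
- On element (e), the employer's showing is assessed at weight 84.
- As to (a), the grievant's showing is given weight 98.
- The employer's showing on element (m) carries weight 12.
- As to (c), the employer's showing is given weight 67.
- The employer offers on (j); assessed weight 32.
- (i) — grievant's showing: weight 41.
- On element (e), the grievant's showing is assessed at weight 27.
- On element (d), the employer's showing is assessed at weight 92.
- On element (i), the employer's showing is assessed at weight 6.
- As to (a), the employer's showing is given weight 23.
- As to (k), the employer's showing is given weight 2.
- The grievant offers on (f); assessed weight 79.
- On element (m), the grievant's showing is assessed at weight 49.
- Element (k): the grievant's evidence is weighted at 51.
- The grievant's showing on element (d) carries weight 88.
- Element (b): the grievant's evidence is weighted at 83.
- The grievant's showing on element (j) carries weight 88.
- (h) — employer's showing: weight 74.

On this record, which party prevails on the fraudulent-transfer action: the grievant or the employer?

employer

— Issue I —
Stage I.1 — burden on grievant; standard: a heightened civil standard (weight is at least 75).
    (a): 98 − 23 = 75 ≥ 75 [met]
    (b): 83 ≥ 75 [met]
  The grievant carries Stage I.1; the employer now bears the burden.
Stage I.2 — burden on employer; standard: a heightened civil standard (weight is at least 75).
    (c): 67 < 75 [not met]
  Stage I.2 not carried; the employer fails its burden.
The analysis ends at Stage I.2; the grievant prevails on this issue.
— Issue II —
At Stage II.1 the grievant must meet clear and convincing evidence (weight is at least 79): on (f) the weight is 79, ≥ 79, so (f) meets the standard; on (g) the weight is 91 less the opposing 8 gives net 83, ≥ 79, so (g) meets the standard.
  The grievant carries Stage II.1; the employer now bears the burden.
At Stage II.2 the employer must meet clear and convincing evidence (weight is at least 79): on (h) the weight is 74, < 79, so (h) does not meet the standard.
  Stage II.2 not carried; the employer fails its burden.
The grievant prevails on this issue.
— Issue III —
Stage III.1 — burden on grievant; standard: a preponderance (weight is at least 50).
    (j): 88 − 32 = 56 ≥ 50 [met]
    (k): 51 − 2 = 49 < 50 [not met]
  The grievant does not carry Stage III.1.
The employer prevails on this issue.
Per-issue: Issue I → grievant; Issue II → grievant; Issue III → employer. The grievant must prevail on every issue; overall, the employer prevails.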